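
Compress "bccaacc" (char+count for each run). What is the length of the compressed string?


Input: bccaacc
Runs:
  'b' x 1 => "b1"
  'c' x 2 => "c2"
  'a' x 2 => "a2"
  'c' x 2 => "c2"
Compressed: "b1c2a2c2"
Compressed length: 8

8


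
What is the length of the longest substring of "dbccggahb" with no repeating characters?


Input: "dbccggahb"
Sliding window (track last position of each char):
  Position 0 ('d'): window [0,0] length 1 -- new best
  Position 1 ('b'): window [0,1] length 2 -- new best
  Position 2 ('c'): window [0,2] length 3 -- new best
  Position 3 ('c'): repeat (last at 2), move window start to 3
  Position 3 ('c'): window [3,3] length 1
  Position 4 ('g'): window [3,4] length 2
  Position 5 ('g'): repeat (last at 4), move window start to 5
  Position 5 ('g'): window [5,5] length 1
  Position 6 ('a'): window [5,6] length 2
  Position 7 ('h'): window [5,7] length 3
  Position 8 ('b'): window [5,8] length 4 -- new best
Longest substring with no repeats: "gahb" with length 4

4


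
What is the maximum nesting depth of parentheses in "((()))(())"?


Input: "((()))(())"
Tracking depth:
  Position 0 '(': depth becomes 1
  Position 1 '(': depth becomes 2
  Position 2 '(': depth becomes 3
  Position 3 ')': depth becomes 2
  Position 4 ')': depth becomes 1
  Position 5 ')': depth becomes 0
  Position 6 '(': depth becomes 1
  Position 7 '(': depth becomes 2
  Position 8 ')': depth becomes 1
  Position 9 ')': depth becomes 0
Maximum depth reached: 3

3


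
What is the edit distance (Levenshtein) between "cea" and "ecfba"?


Computing edit distance: "cea" -> "ecfba"
DP table:
           e    c    f    b    a
      0    1    2    3    4    5
  c   1    1    1    2    3    4
  e   2    1    2    2    3    4
  a   3    2    2    3    3    3
Edit distance = dp[3][5] = 3

3


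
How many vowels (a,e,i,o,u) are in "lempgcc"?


Input: lempgcc
Checking each character:
  'l' at position 0: consonant
  'e' at position 1: vowel (running total: 1)
  'm' at position 2: consonant
  'p' at position 3: consonant
  'g' at position 4: consonant
  'c' at position 5: consonant
  'c' at position 6: consonant
Total vowels: 1

1


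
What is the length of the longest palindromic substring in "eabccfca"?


Input: "eabccfca"
Checking substrings for palindromes:
  [4:7] "cfc" (len 3) => palindrome
  [3:5] "cc" (len 2) => palindrome
Longest palindromic substring: "cfc" with length 3

3


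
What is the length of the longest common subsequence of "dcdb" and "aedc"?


LCS of "dcdb" and "aedc"
DP table:
           a    e    d    c
      0    0    0    0    0
  d   0    0    0    1    1
  c   0    0    0    1    2
  d   0    0    0    1    2
  b   0    0    0    1    2
LCS length = dp[4][4] = 2

2


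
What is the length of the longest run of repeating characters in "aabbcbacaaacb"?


Input: "aabbcbacaaacb"
Scanning for longest run:
  Position 1 ('a'): continues run of 'a', length=2
  Position 2 ('b'): new char, reset run to 1
  Position 3 ('b'): continues run of 'b', length=2
  Position 4 ('c'): new char, reset run to 1
  Position 5 ('b'): new char, reset run to 1
  Position 6 ('a'): new char, reset run to 1
  Position 7 ('c'): new char, reset run to 1
  Position 8 ('a'): new char, reset run to 1
  Position 9 ('a'): continues run of 'a', length=2
  Position 10 ('a'): continues run of 'a', length=3
  Position 11 ('c'): new char, reset run to 1
  Position 12 ('b'): new char, reset run to 1
Longest run: 'a' with length 3

3


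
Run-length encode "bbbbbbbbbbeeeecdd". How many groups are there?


Input: bbbbbbbbbbeeeecdd
Scanning for consecutive runs:
  Group 1: 'b' x 10 (positions 0-9)
  Group 2: 'e' x 4 (positions 10-13)
  Group 3: 'c' x 1 (positions 14-14)
  Group 4: 'd' x 2 (positions 15-16)
Total groups: 4

4


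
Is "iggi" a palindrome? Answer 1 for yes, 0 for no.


Input: iggi
Reversed: iggi
  Compare pos 0 ('i') with pos 3 ('i'): match
  Compare pos 1 ('g') with pos 2 ('g'): match
Result: palindrome

1


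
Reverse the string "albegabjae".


Input: albegabjae
Reading characters right to left:
  Position 9: 'e'
  Position 8: 'a'
  Position 7: 'j'
  Position 6: 'b'
  Position 5: 'a'
  Position 4: 'g'
  Position 3: 'e'
  Position 2: 'b'
  Position 1: 'l'
  Position 0: 'a'
Reversed: eajbagebla

eajbagebla


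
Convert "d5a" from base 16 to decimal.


Input: "d5a" in base 16
Positional expansion:
  Digit 'd' (value 13) x 16^2 = 3328
  Digit '5' (value 5) x 16^1 = 80
  Digit 'a' (value 10) x 16^0 = 10
Sum = 3418

3418


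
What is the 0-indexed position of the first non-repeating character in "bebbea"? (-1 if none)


Input: bebbea
Character frequencies:
  'a': 1
  'b': 3
  'e': 2
Scanning left to right for freq == 1:
  Position 0 ('b'): freq=3, skip
  Position 1 ('e'): freq=2, skip
  Position 2 ('b'): freq=3, skip
  Position 3 ('b'): freq=3, skip
  Position 4 ('e'): freq=2, skip
  Position 5 ('a'): unique! => answer = 5

5


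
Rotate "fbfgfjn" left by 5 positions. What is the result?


Input: "fbfgfjn", rotate left by 5
First 5 characters: "fbfgf"
Remaining characters: "jn"
Concatenate remaining + first: "jn" + "fbfgf" = "jnfbfgf"

jnfbfgf


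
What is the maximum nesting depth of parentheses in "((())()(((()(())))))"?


Input: "((())()(((()(())))))"
Tracking depth:
  Position 0 '(': depth becomes 1
  Position 1 '(': depth becomes 2
  Position 2 '(': depth becomes 3
  Position 3 ')': depth becomes 2
  Position 4 ')': depth becomes 1
  Position 5 '(': depth becomes 2
  Position 6 ')': depth becomes 1
  Position 7 '(': depth becomes 2
  Position 8 '(': depth becomes 3
  Position 9 '(': depth becomes 4
  Position 10 '(': depth becomes 5
  Position 11 ')': depth becomes 4
  Position 12 '(': depth becomes 5
  Position 13 '(': depth becomes 6
  Position 14 ')': depth becomes 5
  Position 15 ')': depth becomes 4
  Position 16 ')': depth becomes 3
  Position 17 ')': depth becomes 2
  Position 18 ')': depth becomes 1
  Position 19 ')': depth becomes 0
Maximum depth reached: 6

6


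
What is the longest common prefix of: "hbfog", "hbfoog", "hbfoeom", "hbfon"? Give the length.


Words: hbfog, hbfoog, hbfoeom, hbfon
  Position 0: all 'h' => match
  Position 1: all 'b' => match
  Position 2: all 'f' => match
  Position 3: all 'o' => match
  Position 4: ('g', 'o', 'e', 'n') => mismatch, stop
LCP = "hbfo" (length 4)

4


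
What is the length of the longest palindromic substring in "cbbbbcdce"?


Input: "cbbbbcdce"
Checking substrings for palindromes:
  [0:6] "cbbbbc" (len 6) => palindrome
  [1:5] "bbbb" (len 4) => palindrome
  [1:4] "bbb" (len 3) => palindrome
  [2:5] "bbb" (len 3) => palindrome
  [5:8] "cdc" (len 3) => palindrome
  [1:3] "bb" (len 2) => palindrome
Longest palindromic substring: "cbbbbc" with length 6

6


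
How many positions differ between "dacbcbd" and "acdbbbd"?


Comparing "dacbcbd" and "acdbbbd" position by position:
  Position 0: 'd' vs 'a' => DIFFER
  Position 1: 'a' vs 'c' => DIFFER
  Position 2: 'c' vs 'd' => DIFFER
  Position 3: 'b' vs 'b' => same
  Position 4: 'c' vs 'b' => DIFFER
  Position 5: 'b' vs 'b' => same
  Position 6: 'd' vs 'd' => same
Positions that differ: 4

4


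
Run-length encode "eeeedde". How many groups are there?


Input: eeeedde
Scanning for consecutive runs:
  Group 1: 'e' x 4 (positions 0-3)
  Group 2: 'd' x 2 (positions 4-5)
  Group 3: 'e' x 1 (positions 6-6)
Total groups: 3

3


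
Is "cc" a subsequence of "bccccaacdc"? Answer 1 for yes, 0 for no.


Check if "cc" is a subsequence of "bccccaacdc"
Greedy scan:
  Position 0 ('b'): no match needed
  Position 1 ('c'): matches sub[0] = 'c'
  Position 2 ('c'): matches sub[1] = 'c'
  Position 3 ('c'): no match needed
  Position 4 ('c'): no match needed
  Position 5 ('a'): no match needed
  Position 6 ('a'): no match needed
  Position 7 ('c'): no match needed
  Position 8 ('d'): no match needed
  Position 9 ('c'): no match needed
All 2 characters matched => is a subsequence

1


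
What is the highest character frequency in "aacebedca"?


Input: aacebedca
Character counts:
  'a': 3
  'b': 1
  'c': 2
  'd': 1
  'e': 2
Maximum frequency: 3

3


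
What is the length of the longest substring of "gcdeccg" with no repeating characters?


Input: "gcdeccg"
Sliding window (track last position of each char):
  Position 0 ('g'): window [0,0] length 1 -- new best
  Position 1 ('c'): window [0,1] length 2 -- new best
  Position 2 ('d'): window [0,2] length 3 -- new best
  Position 3 ('e'): window [0,3] length 4 -- new best
  Position 4 ('c'): repeat (last at 1), move window start to 2
  Position 4 ('c'): window [2,4] length 3
  Position 5 ('c'): repeat (last at 4), move window start to 5
  Position 5 ('c'): window [5,5] length 1
  Position 6 ('g'): window [5,6] length 2
Longest substring with no repeats: "gcde" with length 4

4


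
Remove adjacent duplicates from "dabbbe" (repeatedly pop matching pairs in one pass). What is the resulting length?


Input: dabbbe
Stack-based adjacent duplicate removal:
  Read 'd': push. Stack: d
  Read 'a': push. Stack: da
  Read 'b': push. Stack: dab
  Read 'b': matches stack top 'b' => pop. Stack: da
  Read 'b': push. Stack: dab
  Read 'e': push. Stack: dabe
Final stack: "dabe" (length 4)

4


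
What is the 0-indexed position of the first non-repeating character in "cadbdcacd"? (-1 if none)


Input: cadbdcacd
Character frequencies:
  'a': 2
  'b': 1
  'c': 3
  'd': 3
Scanning left to right for freq == 1:
  Position 0 ('c'): freq=3, skip
  Position 1 ('a'): freq=2, skip
  Position 2 ('d'): freq=3, skip
  Position 3 ('b'): unique! => answer = 3

3


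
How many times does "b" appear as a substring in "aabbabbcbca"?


Searching for "b" in "aabbabbcbca"
Scanning each position:
  Position 0: "a" => no
  Position 1: "a" => no
  Position 2: "b" => MATCH
  Position 3: "b" => MATCH
  Position 4: "a" => no
  Position 5: "b" => MATCH
  Position 6: "b" => MATCH
  Position 7: "c" => no
  Position 8: "b" => MATCH
  Position 9: "c" => no
  Position 10: "a" => no
Total occurrences: 5

5


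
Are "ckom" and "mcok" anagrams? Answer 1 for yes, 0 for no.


Strings: "ckom", "mcok"
Sorted first:  ckmo
Sorted second: ckmo
Sorted forms match => anagrams

1


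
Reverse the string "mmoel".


Input: mmoel
Reading characters right to left:
  Position 4: 'l'
  Position 3: 'e'
  Position 2: 'o'
  Position 1: 'm'
  Position 0: 'm'
Reversed: leomm

leomm


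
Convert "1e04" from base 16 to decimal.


Input: "1e04" in base 16
Positional expansion:
  Digit '1' (value 1) x 16^3 = 4096
  Digit 'e' (value 14) x 16^2 = 3584
  Digit '0' (value 0) x 16^1 = 0
  Digit '4' (value 4) x 16^0 = 4
Sum = 7684

7684


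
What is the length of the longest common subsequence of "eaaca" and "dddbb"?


LCS of "eaaca" and "dddbb"
DP table:
           d    d    d    b    b
      0    0    0    0    0    0
  e   0    0    0    0    0    0
  a   0    0    0    0    0    0
  a   0    0    0    0    0    0
  c   0    0    0    0    0    0
  a   0    0    0    0    0    0
LCS length = dp[5][5] = 0

0


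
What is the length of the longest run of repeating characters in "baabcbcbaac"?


Input: "baabcbcbaac"
Scanning for longest run:
  Position 1 ('a'): new char, reset run to 1
  Position 2 ('a'): continues run of 'a', length=2
  Position 3 ('b'): new char, reset run to 1
  Position 4 ('c'): new char, reset run to 1
  Position 5 ('b'): new char, reset run to 1
  Position 6 ('c'): new char, reset run to 1
  Position 7 ('b'): new char, reset run to 1
  Position 8 ('a'): new char, reset run to 1
  Position 9 ('a'): continues run of 'a', length=2
  Position 10 ('c'): new char, reset run to 1
Longest run: 'a' with length 2

2


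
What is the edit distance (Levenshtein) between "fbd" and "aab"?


Computing edit distance: "fbd" -> "aab"
DP table:
           a    a    b
      0    1    2    3
  f   1    1    2    3
  b   2    2    2    2
  d   3    3    3    3
Edit distance = dp[3][3] = 3

3


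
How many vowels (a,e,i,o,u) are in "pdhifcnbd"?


Input: pdhifcnbd
Checking each character:
  'p' at position 0: consonant
  'd' at position 1: consonant
  'h' at position 2: consonant
  'i' at position 3: vowel (running total: 1)
  'f' at position 4: consonant
  'c' at position 5: consonant
  'n' at position 6: consonant
  'b' at position 7: consonant
  'd' at position 8: consonant
Total vowels: 1

1


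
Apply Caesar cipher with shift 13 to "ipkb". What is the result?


Caesar cipher: shift "ipkb" by 13
  'i' (pos 8) + 13 = pos 21 = 'v'
  'p' (pos 15) + 13 = pos 2 = 'c'
  'k' (pos 10) + 13 = pos 23 = 'x'
  'b' (pos 1) + 13 = pos 14 = 'o'
Result: vcxo

vcxo


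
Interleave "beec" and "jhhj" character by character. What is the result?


Interleaving "beec" and "jhhj":
  Position 0: 'b' from first, 'j' from second => "bj"
  Position 1: 'e' from first, 'h' from second => "eh"
  Position 2: 'e' from first, 'h' from second => "eh"
  Position 3: 'c' from first, 'j' from second => "cj"
Result: bjehehcj

bjehehcj


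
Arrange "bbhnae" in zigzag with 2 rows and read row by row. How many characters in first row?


Zigzag "bbhnae" into 2 rows:
Placing characters:
  'b' => row 0
  'b' => row 1
  'h' => row 0
  'n' => row 1
  'a' => row 0
  'e' => row 1
Rows:
  Row 0: "bha"
  Row 1: "bne"
First row length: 3

3


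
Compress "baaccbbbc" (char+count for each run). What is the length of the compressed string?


Input: baaccbbbc
Runs:
  'b' x 1 => "b1"
  'a' x 2 => "a2"
  'c' x 2 => "c2"
  'b' x 3 => "b3"
  'c' x 1 => "c1"
Compressed: "b1a2c2b3c1"
Compressed length: 10

10


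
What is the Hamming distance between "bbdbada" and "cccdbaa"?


Comparing "bbdbada" and "cccdbaa" position by position:
  Position 0: 'b' vs 'c' => differ
  Position 1: 'b' vs 'c' => differ
  Position 2: 'd' vs 'c' => differ
  Position 3: 'b' vs 'd' => differ
  Position 4: 'a' vs 'b' => differ
  Position 5: 'd' vs 'a' => differ
  Position 6: 'a' vs 'a' => same
Total differences (Hamming distance): 6

6


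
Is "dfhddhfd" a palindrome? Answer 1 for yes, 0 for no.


Input: dfhddhfd
Reversed: dfhddhfd
  Compare pos 0 ('d') with pos 7 ('d'): match
  Compare pos 1 ('f') with pos 6 ('f'): match
  Compare pos 2 ('h') with pos 5 ('h'): match
  Compare pos 3 ('d') with pos 4 ('d'): match
Result: palindrome

1


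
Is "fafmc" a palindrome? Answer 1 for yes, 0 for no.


Input: fafmc
Reversed: cmfaf
  Compare pos 0 ('f') with pos 4 ('c'): MISMATCH
  Compare pos 1 ('a') with pos 3 ('m'): MISMATCH
Result: not a palindrome

0


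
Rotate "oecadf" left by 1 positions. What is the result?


Input: "oecadf", rotate left by 1
First 1 characters: "o"
Remaining characters: "ecadf"
Concatenate remaining + first: "ecadf" + "o" = "ecadfo"

ecadfo


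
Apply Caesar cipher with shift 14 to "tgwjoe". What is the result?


Caesar cipher: shift "tgwjoe" by 14
  't' (pos 19) + 14 = pos 7 = 'h'
  'g' (pos 6) + 14 = pos 20 = 'u'
  'w' (pos 22) + 14 = pos 10 = 'k'
  'j' (pos 9) + 14 = pos 23 = 'x'
  'o' (pos 14) + 14 = pos 2 = 'c'
  'e' (pos 4) + 14 = pos 18 = 's'
Result: hukxcs

hukxcs


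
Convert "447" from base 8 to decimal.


Input: "447" in base 8
Positional expansion:
  Digit '4' (value 4) x 8^2 = 256
  Digit '4' (value 4) x 8^1 = 32
  Digit '7' (value 7) x 8^0 = 7
Sum = 295

295


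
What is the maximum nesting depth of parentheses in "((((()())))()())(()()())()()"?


Input: "((((()())))()())(()()())()()"
Tracking depth:
  Position 0 '(': depth becomes 1
  Position 1 '(': depth becomes 2
  Position 2 '(': depth becomes 3
  Position 3 '(': depth becomes 4
  Position 4 '(': depth becomes 5
  Position 5 ')': depth becomes 4
  Position 6 '(': depth becomes 5
  Position 7 ')': depth becomes 4
  Position 8 ')': depth becomes 3
  Position 9 ')': depth becomes 2
  Position 10 ')': depth becomes 1
  Position 11 '(': depth becomes 2
  Position 12 ')': depth becomes 1
  Position 13 '(': depth becomes 2
  Position 14 ')': depth becomes 1
  Position 15 ')': depth becomes 0
  Position 16 '(': depth becomes 1
  Position 17 '(': depth becomes 2
  Position 18 ')': depth becomes 1
  Position 19 '(': depth becomes 2
  Position 20 ')': depth becomes 1
  Position 21 '(': depth becomes 2
  Position 22 ')': depth becomes 1
  Position 23 ')': depth becomes 0
  Position 24 '(': depth becomes 1
  Position 25 ')': depth becomes 0
  Position 26 '(': depth becomes 1
  Position 27 ')': depth becomes 0
Maximum depth reached: 5

5


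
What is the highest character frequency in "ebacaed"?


Input: ebacaed
Character counts:
  'a': 2
  'b': 1
  'c': 1
  'd': 1
  'e': 2
Maximum frequency: 2

2


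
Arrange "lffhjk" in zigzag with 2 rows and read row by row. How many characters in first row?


Zigzag "lffhjk" into 2 rows:
Placing characters:
  'l' => row 0
  'f' => row 1
  'f' => row 0
  'h' => row 1
  'j' => row 0
  'k' => row 1
Rows:
  Row 0: "lfj"
  Row 1: "fhk"
First row length: 3

3


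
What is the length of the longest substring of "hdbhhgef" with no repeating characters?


Input: "hdbhhgef"
Sliding window (track last position of each char):
  Position 0 ('h'): window [0,0] length 1 -- new best
  Position 1 ('d'): window [0,1] length 2 -- new best
  Position 2 ('b'): window [0,2] length 3 -- new best
  Position 3 ('h'): repeat (last at 0), move window start to 1
  Position 3 ('h'): window [1,3] length 3
  Position 4 ('h'): repeat (last at 3), move window start to 4
  Position 4 ('h'): window [4,4] length 1
  Position 5 ('g'): window [4,5] length 2
  Position 6 ('e'): window [4,6] length 3
  Position 7 ('f'): window [4,7] length 4 -- new best
Longest substring with no repeats: "hgef" with length 4

4


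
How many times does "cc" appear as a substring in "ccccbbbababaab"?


Searching for "cc" in "ccccbbbababaab"
Scanning each position:
  Position 0: "cc" => MATCH
  Position 1: "cc" => MATCH
  Position 2: "cc" => MATCH
  Position 3: "cb" => no
  Position 4: "bb" => no
  Position 5: "bb" => no
  Position 6: "ba" => no
  Position 7: "ab" => no
  Position 8: "ba" => no
  Position 9: "ab" => no
  Position 10: "ba" => no
  Position 11: "aa" => no
  Position 12: "ab" => no
Total occurrences: 3

3


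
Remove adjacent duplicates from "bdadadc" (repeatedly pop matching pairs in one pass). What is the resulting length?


Input: bdadadc
Stack-based adjacent duplicate removal:
  Read 'b': push. Stack: b
  Read 'd': push. Stack: bd
  Read 'a': push. Stack: bda
  Read 'd': push. Stack: bdad
  Read 'a': push. Stack: bdada
  Read 'd': push. Stack: bdadad
  Read 'c': push. Stack: bdadadc
Final stack: "bdadadc" (length 7)

7


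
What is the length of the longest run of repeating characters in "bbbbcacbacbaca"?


Input: "bbbbcacbacbaca"
Scanning for longest run:
  Position 1 ('b'): continues run of 'b', length=2
  Position 2 ('b'): continues run of 'b', length=3
  Position 3 ('b'): continues run of 'b', length=4
  Position 4 ('c'): new char, reset run to 1
  Position 5 ('a'): new char, reset run to 1
  Position 6 ('c'): new char, reset run to 1
  Position 7 ('b'): new char, reset run to 1
  Position 8 ('a'): new char, reset run to 1
  Position 9 ('c'): new char, reset run to 1
  Position 10 ('b'): new char, reset run to 1
  Position 11 ('a'): new char, reset run to 1
  Position 12 ('c'): new char, reset run to 1
  Position 13 ('a'): new char, reset run to 1
Longest run: 'b' with length 4

4


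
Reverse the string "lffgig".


Input: lffgig
Reading characters right to left:
  Position 5: 'g'
  Position 4: 'i'
  Position 3: 'g'
  Position 2: 'f'
  Position 1: 'f'
  Position 0: 'l'
Reversed: gigffl

gigffl


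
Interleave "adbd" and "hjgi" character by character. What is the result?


Interleaving "adbd" and "hjgi":
  Position 0: 'a' from first, 'h' from second => "ah"
  Position 1: 'd' from first, 'j' from second => "dj"
  Position 2: 'b' from first, 'g' from second => "bg"
  Position 3: 'd' from first, 'i' from second => "di"
Result: ahdjbgdi

ahdjbgdi


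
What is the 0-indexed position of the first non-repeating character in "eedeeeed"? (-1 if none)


Input: eedeeeed
Character frequencies:
  'd': 2
  'e': 6
Scanning left to right for freq == 1:
  Position 0 ('e'): freq=6, skip
  Position 1 ('e'): freq=6, skip
  Position 2 ('d'): freq=2, skip
  Position 3 ('e'): freq=6, skip
  Position 4 ('e'): freq=6, skip
  Position 5 ('e'): freq=6, skip
  Position 6 ('e'): freq=6, skip
  Position 7 ('d'): freq=2, skip
  No unique character found => answer = -1

-1


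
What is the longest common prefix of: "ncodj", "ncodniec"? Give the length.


Words: ncodj, ncodniec
  Position 0: all 'n' => match
  Position 1: all 'c' => match
  Position 2: all 'o' => match
  Position 3: all 'd' => match
  Position 4: ('j', 'n') => mismatch, stop
LCP = "ncod" (length 4)

4


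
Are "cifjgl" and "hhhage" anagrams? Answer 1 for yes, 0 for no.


Strings: "cifjgl", "hhhage"
Sorted first:  cfgijl
Sorted second: aeghhh
Differ at position 0: 'c' vs 'a' => not anagrams

0


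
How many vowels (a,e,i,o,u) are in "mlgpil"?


Input: mlgpil
Checking each character:
  'm' at position 0: consonant
  'l' at position 1: consonant
  'g' at position 2: consonant
  'p' at position 3: consonant
  'i' at position 4: vowel (running total: 1)
  'l' at position 5: consonant
Total vowels: 1

1


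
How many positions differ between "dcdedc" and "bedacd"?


Comparing "dcdedc" and "bedacd" position by position:
  Position 0: 'd' vs 'b' => DIFFER
  Position 1: 'c' vs 'e' => DIFFER
  Position 2: 'd' vs 'd' => same
  Position 3: 'e' vs 'a' => DIFFER
  Position 4: 'd' vs 'c' => DIFFER
  Position 5: 'c' vs 'd' => DIFFER
Positions that differ: 5

5


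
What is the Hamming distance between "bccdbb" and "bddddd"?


Comparing "bccdbb" and "bddddd" position by position:
  Position 0: 'b' vs 'b' => same
  Position 1: 'c' vs 'd' => differ
  Position 2: 'c' vs 'd' => differ
  Position 3: 'd' vs 'd' => same
  Position 4: 'b' vs 'd' => differ
  Position 5: 'b' vs 'd' => differ
Total differences (Hamming distance): 4

4


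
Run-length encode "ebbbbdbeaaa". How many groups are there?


Input: ebbbbdbeaaa
Scanning for consecutive runs:
  Group 1: 'e' x 1 (positions 0-0)
  Group 2: 'b' x 4 (positions 1-4)
  Group 3: 'd' x 1 (positions 5-5)
  Group 4: 'b' x 1 (positions 6-6)
  Group 5: 'e' x 1 (positions 7-7)
  Group 6: 'a' x 3 (positions 8-10)
Total groups: 6

6


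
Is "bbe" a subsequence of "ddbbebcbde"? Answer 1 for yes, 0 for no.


Check if "bbe" is a subsequence of "ddbbebcbde"
Greedy scan:
  Position 0 ('d'): no match needed
  Position 1 ('d'): no match needed
  Position 2 ('b'): matches sub[0] = 'b'
  Position 3 ('b'): matches sub[1] = 'b'
  Position 4 ('e'): matches sub[2] = 'e'
  Position 5 ('b'): no match needed
  Position 6 ('c'): no match needed
  Position 7 ('b'): no match needed
  Position 8 ('d'): no match needed
  Position 9 ('e'): no match needed
All 3 characters matched => is a subsequence

1


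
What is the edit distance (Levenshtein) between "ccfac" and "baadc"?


Computing edit distance: "ccfac" -> "baadc"
DP table:
           b    a    a    d    c
      0    1    2    3    4    5
  c   1    1    2    3    4    4
  c   2    2    2    3    4    4
  f   3    3    3    3    4    5
  a   4    4    3    3    4    5
  c   5    5    4    4    4    4
Edit distance = dp[5][5] = 4

4


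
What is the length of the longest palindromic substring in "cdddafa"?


Input: "cdddafa"
Checking substrings for palindromes:
  [1:4] "ddd" (len 3) => palindrome
  [4:7] "afa" (len 3) => palindrome
  [1:3] "dd" (len 2) => palindrome
  [2:4] "dd" (len 2) => palindrome
Longest palindromic substring: "ddd" with length 3

3


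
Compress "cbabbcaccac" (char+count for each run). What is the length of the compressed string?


Input: cbabbcaccac
Runs:
  'c' x 1 => "c1"
  'b' x 1 => "b1"
  'a' x 1 => "a1"
  'b' x 2 => "b2"
  'c' x 1 => "c1"
  'a' x 1 => "a1"
  'c' x 2 => "c2"
  'a' x 1 => "a1"
  'c' x 1 => "c1"
Compressed: "c1b1a1b2c1a1c2a1c1"
Compressed length: 18

18


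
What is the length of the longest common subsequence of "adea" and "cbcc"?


LCS of "adea" and "cbcc"
DP table:
           c    b    c    c
      0    0    0    0    0
  a   0    0    0    0    0
  d   0    0    0    0    0
  e   0    0    0    0    0
  a   0    0    0    0    0
LCS length = dp[4][4] = 0

0


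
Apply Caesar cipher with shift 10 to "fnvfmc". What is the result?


Caesar cipher: shift "fnvfmc" by 10
  'f' (pos 5) + 10 = pos 15 = 'p'
  'n' (pos 13) + 10 = pos 23 = 'x'
  'v' (pos 21) + 10 = pos 5 = 'f'
  'f' (pos 5) + 10 = pos 15 = 'p'
  'm' (pos 12) + 10 = pos 22 = 'w'
  'c' (pos 2) + 10 = pos 12 = 'm'
Result: pxfpwm

pxfpwm


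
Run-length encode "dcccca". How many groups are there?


Input: dcccca
Scanning for consecutive runs:
  Group 1: 'd' x 1 (positions 0-0)
  Group 2: 'c' x 4 (positions 1-4)
  Group 3: 'a' x 1 (positions 5-5)
Total groups: 3

3


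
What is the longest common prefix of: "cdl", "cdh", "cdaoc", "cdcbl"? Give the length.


Words: cdl, cdh, cdaoc, cdcbl
  Position 0: all 'c' => match
  Position 1: all 'd' => match
  Position 2: ('l', 'h', 'a', 'c') => mismatch, stop
LCP = "cd" (length 2)

2


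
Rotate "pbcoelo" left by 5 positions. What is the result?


Input: "pbcoelo", rotate left by 5
First 5 characters: "pbcoe"
Remaining characters: "lo"
Concatenate remaining + first: "lo" + "pbcoe" = "lopbcoe"

lopbcoe


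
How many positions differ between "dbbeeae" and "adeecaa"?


Comparing "dbbeeae" and "adeecaa" position by position:
  Position 0: 'd' vs 'a' => DIFFER
  Position 1: 'b' vs 'd' => DIFFER
  Position 2: 'b' vs 'e' => DIFFER
  Position 3: 'e' vs 'e' => same
  Position 4: 'e' vs 'c' => DIFFER
  Position 5: 'a' vs 'a' => same
  Position 6: 'e' vs 'a' => DIFFER
Positions that differ: 5

5


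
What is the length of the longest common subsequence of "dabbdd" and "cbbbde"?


LCS of "dabbdd" and "cbbbde"
DP table:
           c    b    b    b    d    e
      0    0    0    0    0    0    0
  d   0    0    0    0    0    1    1
  a   0    0    0    0    0    1    1
  b   0    0    1    1    1    1    1
  b   0    0    1    2    2    2    2
  d   0    0    1    2    2    3    3
  d   0    0    1    2    2    3    3
LCS length = dp[6][6] = 3

3


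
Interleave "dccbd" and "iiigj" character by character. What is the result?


Interleaving "dccbd" and "iiigj":
  Position 0: 'd' from first, 'i' from second => "di"
  Position 1: 'c' from first, 'i' from second => "ci"
  Position 2: 'c' from first, 'i' from second => "ci"
  Position 3: 'b' from first, 'g' from second => "bg"
  Position 4: 'd' from first, 'j' from second => "dj"
Result: dicicibgdj

dicicibgdj


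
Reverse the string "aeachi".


Input: aeachi
Reading characters right to left:
  Position 5: 'i'
  Position 4: 'h'
  Position 3: 'c'
  Position 2: 'a'
  Position 1: 'e'
  Position 0: 'a'
Reversed: ihcaea

ihcaea


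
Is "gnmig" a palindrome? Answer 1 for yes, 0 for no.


Input: gnmig
Reversed: gimng
  Compare pos 0 ('g') with pos 4 ('g'): match
  Compare pos 1 ('n') with pos 3 ('i'): MISMATCH
Result: not a palindrome

0


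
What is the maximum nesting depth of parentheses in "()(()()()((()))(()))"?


Input: "()(()()()((()))(()))"
Tracking depth:
  Position 0 '(': depth becomes 1
  Position 1 ')': depth becomes 0
  Position 2 '(': depth becomes 1
  Position 3 '(': depth becomes 2
  Position 4 ')': depth becomes 1
  Position 5 '(': depth becomes 2
  Position 6 ')': depth becomes 1
  Position 7 '(': depth becomes 2
  Position 8 ')': depth becomes 1
  Position 9 '(': depth becomes 2
  Position 10 '(': depth becomes 3
  Position 11 '(': depth becomes 4
  Position 12 ')': depth becomes 3
  Position 13 ')': depth becomes 2
  Position 14 ')': depth becomes 1
  Position 15 '(': depth becomes 2
  Position 16 '(': depth becomes 3
  Position 17 ')': depth becomes 2
  Position 18 ')': depth becomes 1
  Position 19 ')': depth becomes 0
Maximum depth reached: 4

4


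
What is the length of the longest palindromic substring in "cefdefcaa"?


Input: "cefdefcaa"
Checking substrings for palindromes:
  [7:9] "aa" (len 2) => palindrome
Longest palindromic substring: "aa" with length 2

2


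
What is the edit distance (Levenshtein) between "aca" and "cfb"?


Computing edit distance: "aca" -> "cfb"
DP table:
           c    f    b
      0    1    2    3
  a   1    1    2    3
  c   2    1    2    3
  a   3    2    2    3
Edit distance = dp[3][3] = 3

3


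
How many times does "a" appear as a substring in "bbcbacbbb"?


Searching for "a" in "bbcbacbbb"
Scanning each position:
  Position 0: "b" => no
  Position 1: "b" => no
  Position 2: "c" => no
  Position 3: "b" => no
  Position 4: "a" => MATCH
  Position 5: "c" => no
  Position 6: "b" => no
  Position 7: "b" => no
  Position 8: "b" => no
Total occurrences: 1

1


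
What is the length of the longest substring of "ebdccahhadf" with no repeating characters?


Input: "ebdccahhadf"
Sliding window (track last position of each char):
  Position 0 ('e'): window [0,0] length 1 -- new best
  Position 1 ('b'): window [0,1] length 2 -- new best
  Position 2 ('d'): window [0,2] length 3 -- new best
  Position 3 ('c'): window [0,3] length 4 -- new best
  Position 4 ('c'): repeat (last at 3), move window start to 4
  Position 4 ('c'): window [4,4] length 1
  Position 5 ('a'): window [4,5] length 2
  Position 6 ('h'): window [4,6] length 3
  Position 7 ('h'): repeat (last at 6), move window start to 7
  Position 7 ('h'): window [7,7] length 1
  Position 8 ('a'): window [7,8] length 2
  Position 9 ('d'): window [7,9] length 3
  Position 10 ('f'): window [7,10] length 4
Longest substring with no repeats: "ebdc" with length 4

4


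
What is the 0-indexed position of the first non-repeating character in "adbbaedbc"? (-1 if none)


Input: adbbaedbc
Character frequencies:
  'a': 2
  'b': 3
  'c': 1
  'd': 2
  'e': 1
Scanning left to right for freq == 1:
  Position 0 ('a'): freq=2, skip
  Position 1 ('d'): freq=2, skip
  Position 2 ('b'): freq=3, skip
  Position 3 ('b'): freq=3, skip
  Position 4 ('a'): freq=2, skip
  Position 5 ('e'): unique! => answer = 5

5


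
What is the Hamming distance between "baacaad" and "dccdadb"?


Comparing "baacaad" and "dccdadb" position by position:
  Position 0: 'b' vs 'd' => differ
  Position 1: 'a' vs 'c' => differ
  Position 2: 'a' vs 'c' => differ
  Position 3: 'c' vs 'd' => differ
  Position 4: 'a' vs 'a' => same
  Position 5: 'a' vs 'd' => differ
  Position 6: 'd' vs 'b' => differ
Total differences (Hamming distance): 6

6


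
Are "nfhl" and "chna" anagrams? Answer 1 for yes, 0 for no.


Strings: "nfhl", "chna"
Sorted first:  fhln
Sorted second: achn
Differ at position 0: 'f' vs 'a' => not anagrams

0


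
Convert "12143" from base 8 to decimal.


Input: "12143" in base 8
Positional expansion:
  Digit '1' (value 1) x 8^4 = 4096
  Digit '2' (value 2) x 8^3 = 1024
  Digit '1' (value 1) x 8^2 = 64
  Digit '4' (value 4) x 8^1 = 32
  Digit '3' (value 3) x 8^0 = 3
Sum = 5219

5219


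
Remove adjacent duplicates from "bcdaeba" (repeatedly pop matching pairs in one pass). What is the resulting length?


Input: bcdaeba
Stack-based adjacent duplicate removal:
  Read 'b': push. Stack: b
  Read 'c': push. Stack: bc
  Read 'd': push. Stack: bcd
  Read 'a': push. Stack: bcda
  Read 'e': push. Stack: bcdae
  Read 'b': push. Stack: bcdaeb
  Read 'a': push. Stack: bcdaeba
Final stack: "bcdaeba" (length 7)

7


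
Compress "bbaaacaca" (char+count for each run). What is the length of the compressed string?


Input: bbaaacaca
Runs:
  'b' x 2 => "b2"
  'a' x 3 => "a3"
  'c' x 1 => "c1"
  'a' x 1 => "a1"
  'c' x 1 => "c1"
  'a' x 1 => "a1"
Compressed: "b2a3c1a1c1a1"
Compressed length: 12

12


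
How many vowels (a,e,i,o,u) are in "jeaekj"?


Input: jeaekj
Checking each character:
  'j' at position 0: consonant
  'e' at position 1: vowel (running total: 1)
  'a' at position 2: vowel (running total: 2)
  'e' at position 3: vowel (running total: 3)
  'k' at position 4: consonant
  'j' at position 5: consonant
Total vowels: 3

3


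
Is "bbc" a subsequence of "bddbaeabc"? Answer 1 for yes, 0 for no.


Check if "bbc" is a subsequence of "bddbaeabc"
Greedy scan:
  Position 0 ('b'): matches sub[0] = 'b'
  Position 1 ('d'): no match needed
  Position 2 ('d'): no match needed
  Position 3 ('b'): matches sub[1] = 'b'
  Position 4 ('a'): no match needed
  Position 5 ('e'): no match needed
  Position 6 ('a'): no match needed
  Position 7 ('b'): no match needed
  Position 8 ('c'): matches sub[2] = 'c'
All 3 characters matched => is a subsequence

1


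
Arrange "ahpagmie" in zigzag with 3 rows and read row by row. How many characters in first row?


Zigzag "ahpagmie" into 3 rows:
Placing characters:
  'a' => row 0
  'h' => row 1
  'p' => row 2
  'a' => row 1
  'g' => row 0
  'm' => row 1
  'i' => row 2
  'e' => row 1
Rows:
  Row 0: "ag"
  Row 1: "hame"
  Row 2: "pi"
First row length: 2

2


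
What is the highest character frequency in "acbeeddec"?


Input: acbeeddec
Character counts:
  'a': 1
  'b': 1
  'c': 2
  'd': 2
  'e': 3
Maximum frequency: 3

3


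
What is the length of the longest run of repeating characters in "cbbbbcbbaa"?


Input: "cbbbbcbbaa"
Scanning for longest run:
  Position 1 ('b'): new char, reset run to 1
  Position 2 ('b'): continues run of 'b', length=2
  Position 3 ('b'): continues run of 'b', length=3
  Position 4 ('b'): continues run of 'b', length=4
  Position 5 ('c'): new char, reset run to 1
  Position 6 ('b'): new char, reset run to 1
  Position 7 ('b'): continues run of 'b', length=2
  Position 8 ('a'): new char, reset run to 1
  Position 9 ('a'): continues run of 'a', length=2
Longest run: 'b' with length 4

4


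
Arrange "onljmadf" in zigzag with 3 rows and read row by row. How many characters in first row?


Zigzag "onljmadf" into 3 rows:
Placing characters:
  'o' => row 0
  'n' => row 1
  'l' => row 2
  'j' => row 1
  'm' => row 0
  'a' => row 1
  'd' => row 2
  'f' => row 1
Rows:
  Row 0: "om"
  Row 1: "njaf"
  Row 2: "ld"
First row length: 2

2


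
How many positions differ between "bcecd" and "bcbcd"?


Comparing "bcecd" and "bcbcd" position by position:
  Position 0: 'b' vs 'b' => same
  Position 1: 'c' vs 'c' => same
  Position 2: 'e' vs 'b' => DIFFER
  Position 3: 'c' vs 'c' => same
  Position 4: 'd' vs 'd' => same
Positions that differ: 1

1


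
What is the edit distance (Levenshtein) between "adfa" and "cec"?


Computing edit distance: "adfa" -> "cec"
DP table:
           c    e    c
      0    1    2    3
  a   1    1    2    3
  d   2    2    2    3
  f   3    3    3    3
  a   4    4    4    4
Edit distance = dp[4][3] = 4

4


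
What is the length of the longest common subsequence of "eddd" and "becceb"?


LCS of "eddd" and "becceb"
DP table:
           b    e    c    c    e    b
      0    0    0    0    0    0    0
  e   0    0    1    1    1    1    1
  d   0    0    1    1    1    1    1
  d   0    0    1    1    1    1    1
  d   0    0    1    1    1    1    1
LCS length = dp[4][6] = 1

1


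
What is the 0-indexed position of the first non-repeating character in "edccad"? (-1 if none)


Input: edccad
Character frequencies:
  'a': 1
  'c': 2
  'd': 2
  'e': 1
Scanning left to right for freq == 1:
  Position 0 ('e'): unique! => answer = 0

0


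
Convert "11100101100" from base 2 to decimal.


Input: "11100101100" in base 2
Positional expansion:
  Digit '1' (value 1) x 2^10 = 1024
  Digit '1' (value 1) x 2^9 = 512
  Digit '1' (value 1) x 2^8 = 256
  Digit '0' (value 0) x 2^7 = 0
  Digit '0' (value 0) x 2^6 = 0
  Digit '1' (value 1) x 2^5 = 32
  Digit '0' (value 0) x 2^4 = 0
  Digit '1' (value 1) x 2^3 = 8
  Digit '1' (value 1) x 2^2 = 4
  Digit '0' (value 0) x 2^1 = 0
  Digit '0' (value 0) x 2^0 = 0
Sum = 1836

1836


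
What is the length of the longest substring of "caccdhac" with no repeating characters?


Input: "caccdhac"
Sliding window (track last position of each char):
  Position 0 ('c'): window [0,0] length 1 -- new best
  Position 1 ('a'): window [0,1] length 2 -- new best
  Position 2 ('c'): repeat (last at 0), move window start to 1
  Position 2 ('c'): window [1,2] length 2
  Position 3 ('c'): repeat (last at 2), move window start to 3
  Position 3 ('c'): window [3,3] length 1
  Position 4 ('d'): window [3,4] length 2
  Position 5 ('h'): window [3,5] length 3 -- new best
  Position 6 ('a'): window [3,6] length 4 -- new best
  Position 7 ('c'): repeat (last at 3), move window start to 4
  Position 7 ('c'): window [4,7] length 4
Longest substring with no repeats: "cdha" with length 4

4


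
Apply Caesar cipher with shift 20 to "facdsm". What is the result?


Caesar cipher: shift "facdsm" by 20
  'f' (pos 5) + 20 = pos 25 = 'z'
  'a' (pos 0) + 20 = pos 20 = 'u'
  'c' (pos 2) + 20 = pos 22 = 'w'
  'd' (pos 3) + 20 = pos 23 = 'x'
  's' (pos 18) + 20 = pos 12 = 'm'
  'm' (pos 12) + 20 = pos 6 = 'g'
Result: zuwxmg

zuwxmg


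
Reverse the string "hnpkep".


Input: hnpkep
Reading characters right to left:
  Position 5: 'p'
  Position 4: 'e'
  Position 3: 'k'
  Position 2: 'p'
  Position 1: 'n'
  Position 0: 'h'
Reversed: pekpnh

pekpnh


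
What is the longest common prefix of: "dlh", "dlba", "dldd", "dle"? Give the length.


Words: dlh, dlba, dldd, dle
  Position 0: all 'd' => match
  Position 1: all 'l' => match
  Position 2: ('h', 'b', 'd', 'e') => mismatch, stop
LCP = "dl" (length 2)

2


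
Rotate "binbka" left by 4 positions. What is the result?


Input: "binbka", rotate left by 4
First 4 characters: "binb"
Remaining characters: "ka"
Concatenate remaining + first: "ka" + "binb" = "kabinb"

kabinb


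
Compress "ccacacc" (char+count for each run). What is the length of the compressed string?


Input: ccacacc
Runs:
  'c' x 2 => "c2"
  'a' x 1 => "a1"
  'c' x 1 => "c1"
  'a' x 1 => "a1"
  'c' x 2 => "c2"
Compressed: "c2a1c1a1c2"
Compressed length: 10

10


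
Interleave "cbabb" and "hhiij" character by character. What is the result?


Interleaving "cbabb" and "hhiij":
  Position 0: 'c' from first, 'h' from second => "ch"
  Position 1: 'b' from first, 'h' from second => "bh"
  Position 2: 'a' from first, 'i' from second => "ai"
  Position 3: 'b' from first, 'i' from second => "bi"
  Position 4: 'b' from first, 'j' from second => "bj"
Result: chbhaibibj

chbhaibibj


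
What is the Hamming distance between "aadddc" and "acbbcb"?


Comparing "aadddc" and "acbbcb" position by position:
  Position 0: 'a' vs 'a' => same
  Position 1: 'a' vs 'c' => differ
  Position 2: 'd' vs 'b' => differ
  Position 3: 'd' vs 'b' => differ
  Position 4: 'd' vs 'c' => differ
  Position 5: 'c' vs 'b' => differ
Total differences (Hamming distance): 5

5


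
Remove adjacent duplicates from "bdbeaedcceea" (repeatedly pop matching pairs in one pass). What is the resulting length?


Input: bdbeaedcceea
Stack-based adjacent duplicate removal:
  Read 'b': push. Stack: b
  Read 'd': push. Stack: bd
  Read 'b': push. Stack: bdb
  Read 'e': push. Stack: bdbe
  Read 'a': push. Stack: bdbea
  Read 'e': push. Stack: bdbeae
  Read 'd': push. Stack: bdbeaed
  Read 'c': push. Stack: bdbeaedc
  Read 'c': matches stack top 'c' => pop. Stack: bdbeaed
  Read 'e': push. Stack: bdbeaede
  Read 'e': matches stack top 'e' => pop. Stack: bdbeaed
  Read 'a': push. Stack: bdbeaeda
Final stack: "bdbeaeda" (length 8)

8


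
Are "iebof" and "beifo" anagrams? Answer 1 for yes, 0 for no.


Strings: "iebof", "beifo"
Sorted first:  befio
Sorted second: befio
Sorted forms match => anagrams

1


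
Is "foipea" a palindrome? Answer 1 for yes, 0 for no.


Input: foipea
Reversed: aepiof
  Compare pos 0 ('f') with pos 5 ('a'): MISMATCH
  Compare pos 1 ('o') with pos 4 ('e'): MISMATCH
  Compare pos 2 ('i') with pos 3 ('p'): MISMATCH
Result: not a palindrome

0


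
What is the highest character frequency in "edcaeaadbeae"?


Input: edcaeaadbeae
Character counts:
  'a': 4
  'b': 1
  'c': 1
  'd': 2
  'e': 4
Maximum frequency: 4

4
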